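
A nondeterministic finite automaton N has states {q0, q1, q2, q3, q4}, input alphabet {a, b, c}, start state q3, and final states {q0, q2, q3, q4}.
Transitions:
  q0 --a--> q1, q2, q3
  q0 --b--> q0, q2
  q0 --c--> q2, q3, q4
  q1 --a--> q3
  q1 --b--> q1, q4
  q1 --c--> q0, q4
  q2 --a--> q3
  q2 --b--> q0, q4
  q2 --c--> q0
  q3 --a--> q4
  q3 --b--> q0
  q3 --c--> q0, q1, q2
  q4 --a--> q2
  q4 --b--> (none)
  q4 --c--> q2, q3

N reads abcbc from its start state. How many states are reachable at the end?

Start: {q3}
read a: {q4}
read b: {}
The reachable set is empty and stays empty for the remaining 3 symbols.
Final reachable set {} has 0 states.

0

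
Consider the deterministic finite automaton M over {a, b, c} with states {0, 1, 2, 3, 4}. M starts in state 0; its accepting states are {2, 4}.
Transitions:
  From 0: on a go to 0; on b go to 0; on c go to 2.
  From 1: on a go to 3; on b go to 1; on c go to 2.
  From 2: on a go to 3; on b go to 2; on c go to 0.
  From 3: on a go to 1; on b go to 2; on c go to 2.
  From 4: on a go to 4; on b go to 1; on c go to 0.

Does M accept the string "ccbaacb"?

0 --c--> 2
2 --c--> 0
0 --b--> 0
0 --a--> 0
0 --a--> 0
0 --c--> 2
2 --b--> 2
End in state 2, which is an accepting state.

accepted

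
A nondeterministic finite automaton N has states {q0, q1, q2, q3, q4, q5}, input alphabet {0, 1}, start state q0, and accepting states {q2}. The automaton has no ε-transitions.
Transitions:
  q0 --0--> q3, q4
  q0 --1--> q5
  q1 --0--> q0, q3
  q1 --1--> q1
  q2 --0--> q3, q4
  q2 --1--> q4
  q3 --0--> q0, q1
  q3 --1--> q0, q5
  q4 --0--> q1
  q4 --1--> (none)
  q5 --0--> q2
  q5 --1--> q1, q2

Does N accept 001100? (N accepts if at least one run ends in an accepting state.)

Start: {q0}
read 0: {q3, q4}
read 0: {q0, q1}
read 1: {q1, q5}
read 1: {q1, q2}
read 0: {q0, q3, q4}
read 0: {q0, q1, q3, q4}
Reachable ∩ accepting = {} — empty.

rejected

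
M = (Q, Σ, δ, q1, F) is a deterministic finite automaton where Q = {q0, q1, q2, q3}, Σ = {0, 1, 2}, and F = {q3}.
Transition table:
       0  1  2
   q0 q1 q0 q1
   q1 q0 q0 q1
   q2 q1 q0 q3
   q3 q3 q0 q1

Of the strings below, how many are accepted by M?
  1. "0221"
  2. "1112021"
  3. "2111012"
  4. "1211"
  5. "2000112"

0

"0221": rejected
"1112021": rejected
"2111012": rejected
"1211": rejected
"2000112": rejected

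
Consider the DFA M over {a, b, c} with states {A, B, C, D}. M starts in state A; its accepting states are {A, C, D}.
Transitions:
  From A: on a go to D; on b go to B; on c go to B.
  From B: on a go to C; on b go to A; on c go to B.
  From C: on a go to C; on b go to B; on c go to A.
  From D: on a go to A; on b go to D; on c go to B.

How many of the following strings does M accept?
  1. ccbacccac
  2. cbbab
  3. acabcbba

ccbacccac: accepted
cbbab: rejected
acabcbba: accepted

2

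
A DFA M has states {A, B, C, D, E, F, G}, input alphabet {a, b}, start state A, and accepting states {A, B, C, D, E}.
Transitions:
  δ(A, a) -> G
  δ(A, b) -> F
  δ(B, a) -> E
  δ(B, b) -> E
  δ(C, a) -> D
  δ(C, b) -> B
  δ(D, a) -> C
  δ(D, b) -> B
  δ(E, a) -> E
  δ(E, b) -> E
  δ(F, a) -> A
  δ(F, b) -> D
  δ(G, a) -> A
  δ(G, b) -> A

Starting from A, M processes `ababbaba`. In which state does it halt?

A --a--> G
G --b--> A
A --a--> G
G --b--> A
A --b--> F
F --a--> A
A --b--> F
F --a--> A

A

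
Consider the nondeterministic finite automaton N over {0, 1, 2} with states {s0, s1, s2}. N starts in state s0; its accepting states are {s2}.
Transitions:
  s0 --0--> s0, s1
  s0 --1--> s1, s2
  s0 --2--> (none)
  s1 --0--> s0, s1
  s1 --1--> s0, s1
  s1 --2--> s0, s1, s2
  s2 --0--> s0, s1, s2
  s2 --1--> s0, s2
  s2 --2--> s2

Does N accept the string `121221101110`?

Start: {s0}
read 1: {s1, s2}
read 2: {s0, s1, s2}
read 1: {s0, s1, s2}
read 2: {s0, s1, s2}
read 2: {s0, s1, s2}
read 1: {s0, s1, s2}
read 1: {s0, s1, s2}
read 0: {s0, s1, s2}
read 1: {s0, s1, s2}
read 1: {s0, s1, s2}
read 1: {s0, s1, s2}
read 0: {s0, s1, s2}
Reachable ∩ accepting = {s2} — nonempty.

accepted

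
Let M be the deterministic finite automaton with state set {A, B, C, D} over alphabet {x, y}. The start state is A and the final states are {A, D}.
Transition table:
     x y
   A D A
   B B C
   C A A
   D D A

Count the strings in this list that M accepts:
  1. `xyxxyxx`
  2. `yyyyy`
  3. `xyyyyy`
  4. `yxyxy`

`xyxxyxx`: accepted
`yyyyy`: accepted
`xyyyyy`: accepted
`yxyxy`: accepted

4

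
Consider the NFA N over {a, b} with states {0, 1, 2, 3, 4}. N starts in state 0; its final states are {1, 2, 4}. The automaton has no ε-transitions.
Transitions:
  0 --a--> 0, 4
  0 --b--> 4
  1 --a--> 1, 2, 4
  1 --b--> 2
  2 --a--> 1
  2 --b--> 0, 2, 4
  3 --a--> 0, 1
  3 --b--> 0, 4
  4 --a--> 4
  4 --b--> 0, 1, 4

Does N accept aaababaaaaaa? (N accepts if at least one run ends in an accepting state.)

Start: {0}
read a: {0, 4}
read a: {0, 4}
read a: {0, 4}
read b: {0, 1, 4}
read a: {0, 1, 2, 4}
read b: {0, 1, 2, 4}
read a: {0, 1, 2, 4}
read a: {0, 1, 2, 4}
read a: {0, 1, 2, 4}
read a: {0, 1, 2, 4}
read a: {0, 1, 2, 4}
read a: {0, 1, 2, 4}
Reachable ∩ accepting = {1, 2, 4} — nonempty.

accepted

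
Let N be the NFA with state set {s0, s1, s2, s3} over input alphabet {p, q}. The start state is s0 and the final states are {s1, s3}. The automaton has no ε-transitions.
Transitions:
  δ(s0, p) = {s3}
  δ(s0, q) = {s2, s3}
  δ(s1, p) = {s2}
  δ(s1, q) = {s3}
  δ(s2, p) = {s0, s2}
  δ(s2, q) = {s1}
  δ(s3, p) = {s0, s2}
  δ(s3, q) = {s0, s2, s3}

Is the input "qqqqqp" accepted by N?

accepted

Start: {s0}
read q: {s2, s3}
read q: {s0, s1, s2, s3}
read q: {s0, s1, s2, s3}
read q: {s0, s1, s2, s3}
read q: {s0, s1, s2, s3}
read p: {s0, s2, s3}
Reachable ∩ accepting = {s3} — nonempty.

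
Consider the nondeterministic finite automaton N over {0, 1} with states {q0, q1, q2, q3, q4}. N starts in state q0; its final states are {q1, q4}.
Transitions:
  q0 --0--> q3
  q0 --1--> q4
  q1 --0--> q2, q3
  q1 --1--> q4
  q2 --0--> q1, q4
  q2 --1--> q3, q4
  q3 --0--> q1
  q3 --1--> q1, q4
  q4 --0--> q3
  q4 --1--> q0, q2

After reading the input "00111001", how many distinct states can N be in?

Start: {q0}
read 0: {q3}
read 0: {q1}
read 1: {q4}
read 1: {q0, q2}
read 1: {q3, q4}
read 0: {q1, q3}
read 0: {q1, q2, q3}
read 1: {q1, q3, q4}
Final reachable set {q1, q3, q4} has 3 states.

3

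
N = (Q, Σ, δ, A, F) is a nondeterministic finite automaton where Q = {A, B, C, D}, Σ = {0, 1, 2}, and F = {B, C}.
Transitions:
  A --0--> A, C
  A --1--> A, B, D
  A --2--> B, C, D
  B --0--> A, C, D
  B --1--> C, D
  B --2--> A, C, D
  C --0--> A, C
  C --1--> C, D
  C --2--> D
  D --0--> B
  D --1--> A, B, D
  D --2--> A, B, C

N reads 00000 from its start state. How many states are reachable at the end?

2

Start: {A}
read 0: {A, C}
read 0: {A, C}
read 0: {A, C}
read 0: {A, C}
read 0: {A, C}
Final reachable set {A, C} has 2 states.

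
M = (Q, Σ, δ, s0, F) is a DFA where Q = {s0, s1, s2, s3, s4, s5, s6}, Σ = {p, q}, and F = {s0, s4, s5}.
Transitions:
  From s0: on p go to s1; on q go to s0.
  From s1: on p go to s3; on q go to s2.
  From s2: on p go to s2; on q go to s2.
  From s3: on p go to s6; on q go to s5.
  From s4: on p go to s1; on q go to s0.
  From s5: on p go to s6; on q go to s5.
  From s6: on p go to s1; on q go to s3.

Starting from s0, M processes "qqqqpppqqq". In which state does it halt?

s5

s0 --q--> s0
s0 --q--> s0
s0 --q--> s0
s0 --q--> s0
s0 --p--> s1
s1 --p--> s3
s3 --p--> s6
s6 --q--> s3
s3 --q--> s5
s5 --q--> s5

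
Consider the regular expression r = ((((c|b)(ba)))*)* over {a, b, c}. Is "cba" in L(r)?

yes

Split into 1 piece cba; each matches (((c|b)(ba)))*.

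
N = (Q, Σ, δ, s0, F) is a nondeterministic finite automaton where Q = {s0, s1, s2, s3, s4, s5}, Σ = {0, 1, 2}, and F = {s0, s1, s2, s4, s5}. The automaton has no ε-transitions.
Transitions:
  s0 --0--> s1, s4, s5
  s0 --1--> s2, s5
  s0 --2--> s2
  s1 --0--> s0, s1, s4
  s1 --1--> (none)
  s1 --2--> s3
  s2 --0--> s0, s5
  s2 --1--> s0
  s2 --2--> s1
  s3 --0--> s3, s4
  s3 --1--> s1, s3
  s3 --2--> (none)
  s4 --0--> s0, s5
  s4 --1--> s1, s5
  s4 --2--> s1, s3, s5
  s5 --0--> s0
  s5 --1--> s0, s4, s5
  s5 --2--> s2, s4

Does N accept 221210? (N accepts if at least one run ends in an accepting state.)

Start: {s0}
read 2: {s2}
read 2: {s1}
read 1: {}
The reachable set is empty and stays empty for the remaining 3 symbols.
Reachable ∩ accepting = {} — empty.

rejected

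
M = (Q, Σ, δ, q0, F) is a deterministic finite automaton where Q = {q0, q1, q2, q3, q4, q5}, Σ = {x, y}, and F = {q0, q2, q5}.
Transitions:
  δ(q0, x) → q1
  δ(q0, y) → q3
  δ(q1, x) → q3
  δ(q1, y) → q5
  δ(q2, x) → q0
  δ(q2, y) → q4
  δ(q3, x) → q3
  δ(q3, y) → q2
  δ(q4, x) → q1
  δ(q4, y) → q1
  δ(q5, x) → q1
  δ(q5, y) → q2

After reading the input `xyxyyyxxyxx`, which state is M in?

q0 --x--> q1
q1 --y--> q5
q5 --x--> q1
q1 --y--> q5
q5 --y--> q2
q2 --y--> q4
q4 --x--> q1
q1 --x--> q3
q3 --y--> q2
q2 --x--> q0
q0 --x--> q1

q1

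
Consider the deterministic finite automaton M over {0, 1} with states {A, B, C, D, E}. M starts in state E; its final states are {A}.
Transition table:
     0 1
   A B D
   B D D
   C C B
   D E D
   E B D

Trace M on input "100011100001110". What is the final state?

E

E --1--> D
D --0--> E
E --0--> B
B --0--> D
D --1--> D
D --1--> D
D --1--> D
D --0--> E
E --0--> B
B --0--> D
D --0--> E
E --1--> D
D --1--> D
D --1--> D
D --0--> E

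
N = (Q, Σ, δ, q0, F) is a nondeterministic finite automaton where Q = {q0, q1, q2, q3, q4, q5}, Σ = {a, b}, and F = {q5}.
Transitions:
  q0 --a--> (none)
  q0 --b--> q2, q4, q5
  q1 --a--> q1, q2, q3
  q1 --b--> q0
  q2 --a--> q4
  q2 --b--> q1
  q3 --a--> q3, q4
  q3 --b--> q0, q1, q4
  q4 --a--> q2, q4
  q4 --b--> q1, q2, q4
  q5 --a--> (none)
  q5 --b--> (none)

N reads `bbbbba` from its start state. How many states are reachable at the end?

4

Start: {q0}
read b: {q2, q4, q5}
read b: {q1, q2, q4}
read b: {q0, q1, q2, q4}
read b: {q0, q1, q2, q4, q5}
read b: {q0, q1, q2, q4, q5}
read a: {q1, q2, q3, q4}
Final reachable set {q1, q2, q3, q4} has 4 states.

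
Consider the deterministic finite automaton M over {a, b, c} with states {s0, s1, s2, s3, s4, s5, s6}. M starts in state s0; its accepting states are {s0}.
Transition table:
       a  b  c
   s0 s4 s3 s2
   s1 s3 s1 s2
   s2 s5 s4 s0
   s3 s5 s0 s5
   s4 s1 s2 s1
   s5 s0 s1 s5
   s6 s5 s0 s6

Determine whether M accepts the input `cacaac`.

rejected

s0 --c--> s2
s2 --a--> s5
s5 --c--> s5
s5 --a--> s0
s0 --a--> s4
s4 --c--> s1
End in state s1, which is not an accepting state.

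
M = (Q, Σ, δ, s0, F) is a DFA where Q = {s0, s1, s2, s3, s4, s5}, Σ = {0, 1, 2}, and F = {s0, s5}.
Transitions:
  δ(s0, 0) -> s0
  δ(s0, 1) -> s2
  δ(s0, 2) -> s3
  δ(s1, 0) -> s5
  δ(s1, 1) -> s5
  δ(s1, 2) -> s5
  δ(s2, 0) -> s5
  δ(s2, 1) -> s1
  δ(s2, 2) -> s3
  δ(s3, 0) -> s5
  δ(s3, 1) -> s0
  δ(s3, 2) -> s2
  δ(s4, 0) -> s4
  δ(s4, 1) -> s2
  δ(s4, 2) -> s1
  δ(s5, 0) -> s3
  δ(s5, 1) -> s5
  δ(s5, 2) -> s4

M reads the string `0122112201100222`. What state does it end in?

s0 --0--> s0
s0 --1--> s2
s2 --2--> s3
s3 --2--> s2
s2 --1--> s1
s1 --1--> s5
s5 --2--> s4
s4 --2--> s1
s1 --0--> s5
s5 --1--> s5
s5 --1--> s5
s5 --0--> s3
s3 --0--> s5
s5 --2--> s4
s4 --2--> s1
s1 --2--> s5

s5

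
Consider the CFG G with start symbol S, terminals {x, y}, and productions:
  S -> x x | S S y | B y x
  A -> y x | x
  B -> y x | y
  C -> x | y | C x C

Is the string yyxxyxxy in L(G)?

no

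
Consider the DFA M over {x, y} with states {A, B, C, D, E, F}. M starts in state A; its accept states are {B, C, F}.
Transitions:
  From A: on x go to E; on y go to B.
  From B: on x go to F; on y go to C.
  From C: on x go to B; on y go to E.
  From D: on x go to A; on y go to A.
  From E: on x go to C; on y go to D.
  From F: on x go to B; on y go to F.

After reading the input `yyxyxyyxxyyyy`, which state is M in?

A --y--> B
B --y--> C
C --x--> B
B --y--> C
C --x--> B
B --y--> C
C --y--> E
E --x--> C
C --x--> B
B --y--> C
C --y--> E
E --y--> D
D --y--> A

A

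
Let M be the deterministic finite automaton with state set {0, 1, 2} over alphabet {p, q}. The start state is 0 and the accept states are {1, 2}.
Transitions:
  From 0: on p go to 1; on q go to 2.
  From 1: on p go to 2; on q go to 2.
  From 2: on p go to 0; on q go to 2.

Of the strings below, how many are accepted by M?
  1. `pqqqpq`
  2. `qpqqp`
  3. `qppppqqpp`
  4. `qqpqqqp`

`pqqqpq`: accepted
`qpqqp`: rejected
`qppppqqpp`: accepted
`qqpqqqp`: rejected

2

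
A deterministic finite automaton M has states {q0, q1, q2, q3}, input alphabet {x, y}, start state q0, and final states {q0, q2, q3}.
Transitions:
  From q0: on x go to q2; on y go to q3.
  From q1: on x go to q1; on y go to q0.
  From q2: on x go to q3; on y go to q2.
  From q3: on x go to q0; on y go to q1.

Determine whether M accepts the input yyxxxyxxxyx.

accepted

q0 --y--> q3
q3 --y--> q1
q1 --x--> q1
q1 --x--> q1
q1 --x--> q1
q1 --y--> q0
q0 --x--> q2
q2 --x--> q3
q3 --x--> q0
q0 --y--> q3
q3 --x--> q0
End in state q0, which is an accepting state.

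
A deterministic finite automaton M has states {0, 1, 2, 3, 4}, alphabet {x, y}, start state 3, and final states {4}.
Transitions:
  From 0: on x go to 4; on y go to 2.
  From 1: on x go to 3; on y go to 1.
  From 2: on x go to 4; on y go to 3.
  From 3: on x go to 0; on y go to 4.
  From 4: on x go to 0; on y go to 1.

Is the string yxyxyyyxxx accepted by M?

accepted

3 --y--> 4
4 --x--> 0
0 --y--> 2
2 --x--> 4
4 --y--> 1
1 --y--> 1
1 --y--> 1
1 --x--> 3
3 --x--> 0
0 --x--> 4
End in state 4, which is an accepting state.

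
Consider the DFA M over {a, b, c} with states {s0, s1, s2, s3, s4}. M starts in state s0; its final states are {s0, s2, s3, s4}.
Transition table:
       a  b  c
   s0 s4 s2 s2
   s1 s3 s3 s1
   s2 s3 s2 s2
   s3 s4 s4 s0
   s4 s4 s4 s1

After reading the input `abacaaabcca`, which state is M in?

s0 --a--> s4
s4 --b--> s4
s4 --a--> s4
s4 --c--> s1
s1 --a--> s3
s3 --a--> s4
s4 --a--> s4
s4 --b--> s4
s4 --c--> s1
s1 --c--> s1
s1 --a--> s3

s3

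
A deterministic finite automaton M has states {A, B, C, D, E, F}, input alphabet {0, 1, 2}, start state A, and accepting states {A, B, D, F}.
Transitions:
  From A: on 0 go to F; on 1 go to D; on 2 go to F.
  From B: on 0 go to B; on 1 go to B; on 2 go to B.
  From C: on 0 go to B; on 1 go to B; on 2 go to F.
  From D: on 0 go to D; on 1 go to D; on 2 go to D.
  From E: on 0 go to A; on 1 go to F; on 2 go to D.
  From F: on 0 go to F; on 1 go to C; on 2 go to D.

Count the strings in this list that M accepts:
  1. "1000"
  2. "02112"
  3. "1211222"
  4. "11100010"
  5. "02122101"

5

"1000": accepted
"02112": accepted
"1211222": accepted
"11100010": accepted
"02122101": accepted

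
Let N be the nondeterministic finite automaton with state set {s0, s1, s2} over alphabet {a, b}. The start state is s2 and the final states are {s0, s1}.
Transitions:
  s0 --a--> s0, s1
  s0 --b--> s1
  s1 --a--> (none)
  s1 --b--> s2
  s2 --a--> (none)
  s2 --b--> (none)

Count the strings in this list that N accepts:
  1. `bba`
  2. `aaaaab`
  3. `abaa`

0

`bba`: rejected
`aaaaab`: rejected
`abaa`: rejected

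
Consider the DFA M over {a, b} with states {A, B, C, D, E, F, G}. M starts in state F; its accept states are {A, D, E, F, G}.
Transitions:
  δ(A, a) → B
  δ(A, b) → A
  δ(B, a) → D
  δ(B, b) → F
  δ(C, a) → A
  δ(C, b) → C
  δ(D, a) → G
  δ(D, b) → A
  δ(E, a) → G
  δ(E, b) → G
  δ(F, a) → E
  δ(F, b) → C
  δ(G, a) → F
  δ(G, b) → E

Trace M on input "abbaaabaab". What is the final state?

G

F --a--> E
E --b--> G
G --b--> E
E --a--> G
G --a--> F
F --a--> E
E --b--> G
G --a--> F
F --a--> E
E --b--> G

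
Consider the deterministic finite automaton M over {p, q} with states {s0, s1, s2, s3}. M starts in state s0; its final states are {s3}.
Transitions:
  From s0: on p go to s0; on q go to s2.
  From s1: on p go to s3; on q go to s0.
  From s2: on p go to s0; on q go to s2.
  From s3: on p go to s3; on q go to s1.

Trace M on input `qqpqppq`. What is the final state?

s2

s0 --q--> s2
s2 --q--> s2
s2 --p--> s0
s0 --q--> s2
s2 --p--> s0
s0 --p--> s0
s0 --q--> s2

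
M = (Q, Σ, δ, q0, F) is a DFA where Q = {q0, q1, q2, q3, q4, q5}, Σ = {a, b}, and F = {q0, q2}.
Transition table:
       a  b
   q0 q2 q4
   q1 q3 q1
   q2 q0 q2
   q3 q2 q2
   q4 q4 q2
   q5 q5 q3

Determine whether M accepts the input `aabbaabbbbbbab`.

rejected

q0 --a--> q2
q2 --a--> q0
q0 --b--> q4
q4 --b--> q2
q2 --a--> q0
q0 --a--> q2
q2 --b--> q2
q2 --b--> q2
q2 --b--> q2
q2 --b--> q2
q2 --b--> q2
q2 --b--> q2
q2 --a--> q0
q0 --b--> q4
End in state q4, which is not an accepting state.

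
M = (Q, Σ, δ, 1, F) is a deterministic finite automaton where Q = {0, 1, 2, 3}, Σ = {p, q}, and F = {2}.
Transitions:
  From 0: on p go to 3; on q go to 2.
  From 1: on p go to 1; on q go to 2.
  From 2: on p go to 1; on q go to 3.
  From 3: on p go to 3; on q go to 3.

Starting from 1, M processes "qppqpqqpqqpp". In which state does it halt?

3

1 --q--> 2
2 --p--> 1
1 --p--> 1
1 --q--> 2
2 --p--> 1
1 --q--> 2
2 --q--> 3
3 --p--> 3
3 --q--> 3
3 --q--> 3
3 --p--> 3
3 --p--> 3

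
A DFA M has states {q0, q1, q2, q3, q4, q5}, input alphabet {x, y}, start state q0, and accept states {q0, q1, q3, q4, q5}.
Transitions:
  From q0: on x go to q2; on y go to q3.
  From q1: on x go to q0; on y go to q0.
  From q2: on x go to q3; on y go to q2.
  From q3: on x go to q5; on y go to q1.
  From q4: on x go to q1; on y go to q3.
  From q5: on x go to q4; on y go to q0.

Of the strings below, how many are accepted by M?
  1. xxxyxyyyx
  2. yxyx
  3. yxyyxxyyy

2

xxxyxyyyx: accepted
yxyx: rejected
yxyyxxyyy: accepted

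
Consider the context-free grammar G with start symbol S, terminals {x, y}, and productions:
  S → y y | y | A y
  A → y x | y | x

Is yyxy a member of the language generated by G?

no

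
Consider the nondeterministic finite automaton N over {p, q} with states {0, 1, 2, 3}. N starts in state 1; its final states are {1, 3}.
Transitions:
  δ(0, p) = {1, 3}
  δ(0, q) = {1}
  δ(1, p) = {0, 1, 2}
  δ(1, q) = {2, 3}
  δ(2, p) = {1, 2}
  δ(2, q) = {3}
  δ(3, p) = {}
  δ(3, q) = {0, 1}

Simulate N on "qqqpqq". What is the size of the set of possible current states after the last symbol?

4

Start: {1}
read q: {2, 3}
read q: {0, 1, 3}
read q: {0, 1, 2, 3}
read p: {0, 1, 2, 3}
read q: {0, 1, 2, 3}
read q: {0, 1, 2, 3}
Final reachable set {0, 1, 2, 3} has 4 states.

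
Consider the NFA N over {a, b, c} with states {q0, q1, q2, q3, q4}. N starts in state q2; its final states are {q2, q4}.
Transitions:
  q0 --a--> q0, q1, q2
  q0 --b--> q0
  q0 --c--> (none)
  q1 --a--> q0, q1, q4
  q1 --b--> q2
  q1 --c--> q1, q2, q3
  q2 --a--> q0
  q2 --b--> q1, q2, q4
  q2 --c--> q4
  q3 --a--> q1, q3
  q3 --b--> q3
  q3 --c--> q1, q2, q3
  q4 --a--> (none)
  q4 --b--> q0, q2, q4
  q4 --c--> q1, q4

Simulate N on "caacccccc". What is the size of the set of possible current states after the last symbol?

Start: {q2}
read c: {q4}
read a: {}
The reachable set is empty and stays empty for the remaining 7 symbols.
Final reachable set {} has 0 states.

0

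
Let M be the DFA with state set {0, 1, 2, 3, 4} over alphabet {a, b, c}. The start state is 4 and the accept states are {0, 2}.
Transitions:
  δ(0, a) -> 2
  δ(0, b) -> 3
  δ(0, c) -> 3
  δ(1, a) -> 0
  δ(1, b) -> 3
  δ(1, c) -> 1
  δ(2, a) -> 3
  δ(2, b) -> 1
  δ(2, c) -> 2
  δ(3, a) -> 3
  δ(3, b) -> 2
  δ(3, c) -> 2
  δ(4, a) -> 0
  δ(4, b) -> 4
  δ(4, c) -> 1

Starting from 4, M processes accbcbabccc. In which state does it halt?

4 --a--> 0
0 --c--> 3
3 --c--> 2
2 --b--> 1
1 --c--> 1
1 --b--> 3
3 --a--> 3
3 --b--> 2
2 --c--> 2
2 --c--> 2
2 --c--> 2

2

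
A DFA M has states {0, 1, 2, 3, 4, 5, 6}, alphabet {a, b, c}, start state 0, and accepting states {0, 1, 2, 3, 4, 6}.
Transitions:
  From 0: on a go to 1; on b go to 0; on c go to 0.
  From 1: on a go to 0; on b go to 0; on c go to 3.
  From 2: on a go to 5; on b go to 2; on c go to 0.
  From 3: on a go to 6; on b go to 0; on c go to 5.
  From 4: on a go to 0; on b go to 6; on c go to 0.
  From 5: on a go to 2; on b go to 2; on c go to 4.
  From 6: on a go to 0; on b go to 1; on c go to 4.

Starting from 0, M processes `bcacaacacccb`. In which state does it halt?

0 --b--> 0
0 --c--> 0
0 --a--> 1
1 --c--> 3
3 --a--> 6
6 --a--> 0
0 --c--> 0
0 --a--> 1
1 --c--> 3
3 --c--> 5
5 --c--> 4
4 --b--> 6

6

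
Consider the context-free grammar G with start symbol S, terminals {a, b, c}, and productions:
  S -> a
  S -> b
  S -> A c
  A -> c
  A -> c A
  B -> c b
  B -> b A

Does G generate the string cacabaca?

no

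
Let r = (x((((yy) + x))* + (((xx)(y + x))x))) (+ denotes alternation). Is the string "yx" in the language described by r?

No split of yx into u·v has x matching u and ((((yy)+x))*+(((xx)(y+x))x)) matching v.

no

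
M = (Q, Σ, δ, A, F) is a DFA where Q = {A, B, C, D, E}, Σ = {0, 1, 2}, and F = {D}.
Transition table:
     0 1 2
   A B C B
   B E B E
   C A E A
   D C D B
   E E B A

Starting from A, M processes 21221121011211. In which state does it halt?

A --2--> B
B --1--> B
B --2--> E
E --2--> A
A --1--> C
C --1--> E
E --2--> A
A --1--> C
C --0--> A
A --1--> C
C --1--> E
E --2--> A
A --1--> C
C --1--> E

E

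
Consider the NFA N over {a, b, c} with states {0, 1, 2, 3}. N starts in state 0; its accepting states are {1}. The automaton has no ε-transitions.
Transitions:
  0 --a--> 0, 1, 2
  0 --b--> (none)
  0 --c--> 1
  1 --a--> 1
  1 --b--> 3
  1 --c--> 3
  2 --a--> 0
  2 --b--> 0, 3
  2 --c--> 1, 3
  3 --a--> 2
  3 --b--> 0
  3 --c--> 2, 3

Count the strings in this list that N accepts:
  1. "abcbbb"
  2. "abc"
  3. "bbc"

"abcbbb": rejected
"abc": accepted
"bbc": rejected

1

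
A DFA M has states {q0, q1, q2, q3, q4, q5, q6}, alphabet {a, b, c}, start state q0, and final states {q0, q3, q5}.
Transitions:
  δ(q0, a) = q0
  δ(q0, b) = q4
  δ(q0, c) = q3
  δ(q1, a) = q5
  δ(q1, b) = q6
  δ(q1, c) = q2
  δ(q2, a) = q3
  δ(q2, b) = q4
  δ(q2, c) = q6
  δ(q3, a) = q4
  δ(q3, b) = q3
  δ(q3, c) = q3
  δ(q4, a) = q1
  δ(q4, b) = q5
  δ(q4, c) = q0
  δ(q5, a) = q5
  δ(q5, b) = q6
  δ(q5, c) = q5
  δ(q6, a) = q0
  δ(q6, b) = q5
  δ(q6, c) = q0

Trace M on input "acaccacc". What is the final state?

q3

q0 --a--> q0
q0 --c--> q3
q3 --a--> q4
q4 --c--> q0
q0 --c--> q3
q3 --a--> q4
q4 --c--> q0
q0 --c--> q3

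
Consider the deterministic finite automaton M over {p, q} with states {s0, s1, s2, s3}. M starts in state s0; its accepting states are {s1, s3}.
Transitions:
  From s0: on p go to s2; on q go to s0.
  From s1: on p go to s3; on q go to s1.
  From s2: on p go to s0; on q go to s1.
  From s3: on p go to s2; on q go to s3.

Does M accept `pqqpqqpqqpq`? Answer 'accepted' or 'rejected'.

accepted

s0 --p--> s2
s2 --q--> s1
s1 --q--> s1
s1 --p--> s3
s3 --q--> s3
s3 --q--> s3
s3 --p--> s2
s2 --q--> s1
s1 --q--> s1
s1 --p--> s3
s3 --q--> s3
End in state s3, which is an accepting state.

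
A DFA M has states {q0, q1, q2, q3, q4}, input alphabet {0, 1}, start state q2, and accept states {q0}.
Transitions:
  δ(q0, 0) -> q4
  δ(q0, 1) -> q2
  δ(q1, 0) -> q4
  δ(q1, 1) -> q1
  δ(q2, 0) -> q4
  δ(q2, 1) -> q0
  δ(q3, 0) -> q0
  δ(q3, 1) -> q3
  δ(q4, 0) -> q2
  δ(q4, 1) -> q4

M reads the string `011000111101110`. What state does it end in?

q2

q2 --0--> q4
q4 --1--> q4
q4 --1--> q4
q4 --0--> q2
q2 --0--> q4
q4 --0--> q2
q2 --1--> q0
q0 --1--> q2
q2 --1--> q0
q0 --1--> q2
q2 --0--> q4
q4 --1--> q4
q4 --1--> q4
q4 --1--> q4
q4 --0--> q2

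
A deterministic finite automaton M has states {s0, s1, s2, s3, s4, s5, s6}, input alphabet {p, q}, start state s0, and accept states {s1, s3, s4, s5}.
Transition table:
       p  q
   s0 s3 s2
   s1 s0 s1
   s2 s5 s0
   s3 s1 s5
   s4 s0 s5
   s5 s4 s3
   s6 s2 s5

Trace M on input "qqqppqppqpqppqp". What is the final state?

s0 --q--> s2
s2 --q--> s0
s0 --q--> s2
s2 --p--> s5
s5 --p--> s4
s4 --q--> s5
s5 --p--> s4
s4 --p--> s0
s0 --q--> s2
s2 --p--> s5
s5 --q--> s3
s3 --p--> s1
s1 --p--> s0
s0 --q--> s2
s2 --p--> s5

s5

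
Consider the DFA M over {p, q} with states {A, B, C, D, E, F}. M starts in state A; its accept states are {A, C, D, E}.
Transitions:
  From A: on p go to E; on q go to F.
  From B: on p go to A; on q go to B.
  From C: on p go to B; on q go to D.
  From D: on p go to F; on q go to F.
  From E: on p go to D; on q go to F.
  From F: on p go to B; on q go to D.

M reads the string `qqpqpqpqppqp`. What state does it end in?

A

A --q--> F
F --q--> D
D --p--> F
F --q--> D
D --p--> F
F --q--> D
D --p--> F
F --q--> D
D --p--> F
F --p--> B
B --q--> B
B --p--> A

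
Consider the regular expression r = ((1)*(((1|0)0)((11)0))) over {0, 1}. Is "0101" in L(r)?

no

No split of 0101 into u·v has (1)* matching u and (((1|0)0)((11)0)) matching v.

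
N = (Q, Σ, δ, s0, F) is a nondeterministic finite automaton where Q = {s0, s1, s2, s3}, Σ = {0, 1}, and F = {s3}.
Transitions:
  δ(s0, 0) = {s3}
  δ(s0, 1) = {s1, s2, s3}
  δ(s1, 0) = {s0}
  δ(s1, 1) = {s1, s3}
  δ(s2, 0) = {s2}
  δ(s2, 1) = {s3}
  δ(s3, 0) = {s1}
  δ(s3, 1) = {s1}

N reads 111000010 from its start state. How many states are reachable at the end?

Start: {s0}
read 1: {s1, s2, s3}
read 1: {s1, s3}
read 1: {s1, s3}
read 0: {s0, s1}
read 0: {s0, s3}
read 0: {s1, s3}
read 0: {s0, s1}
read 1: {s1, s2, s3}
read 0: {s0, s1, s2}
Final reachable set {s0, s1, s2} has 3 states.

3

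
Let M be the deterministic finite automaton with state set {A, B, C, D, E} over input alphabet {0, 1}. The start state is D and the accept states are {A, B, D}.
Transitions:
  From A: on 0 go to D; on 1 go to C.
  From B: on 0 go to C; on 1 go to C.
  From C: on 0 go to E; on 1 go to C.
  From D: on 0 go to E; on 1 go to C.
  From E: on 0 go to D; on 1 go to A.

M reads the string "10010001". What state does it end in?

A

D --1--> C
C --0--> E
E --0--> D
D --1--> C
C --0--> E
E --0--> D
D --0--> E
E --1--> A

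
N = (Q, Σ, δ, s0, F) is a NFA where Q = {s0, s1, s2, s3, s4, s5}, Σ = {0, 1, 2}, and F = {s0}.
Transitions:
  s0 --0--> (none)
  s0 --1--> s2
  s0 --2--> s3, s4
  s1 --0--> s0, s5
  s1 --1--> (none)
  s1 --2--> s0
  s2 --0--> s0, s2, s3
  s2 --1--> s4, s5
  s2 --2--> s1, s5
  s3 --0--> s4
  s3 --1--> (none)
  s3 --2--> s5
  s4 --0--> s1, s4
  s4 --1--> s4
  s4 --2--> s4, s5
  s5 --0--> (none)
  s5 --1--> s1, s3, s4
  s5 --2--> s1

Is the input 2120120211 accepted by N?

rejected

Start: {s0}
read 2: {s3, s4}
read 1: {s4}
read 2: {s4, s5}
read 0: {s1, s4}
read 1: {s4}
read 2: {s4, s5}
read 0: {s1, s4}
read 2: {s0, s4, s5}
read 1: {s1, s2, s3, s4}
read 1: {s4, s5}
Reachable ∩ accepting = {} — empty.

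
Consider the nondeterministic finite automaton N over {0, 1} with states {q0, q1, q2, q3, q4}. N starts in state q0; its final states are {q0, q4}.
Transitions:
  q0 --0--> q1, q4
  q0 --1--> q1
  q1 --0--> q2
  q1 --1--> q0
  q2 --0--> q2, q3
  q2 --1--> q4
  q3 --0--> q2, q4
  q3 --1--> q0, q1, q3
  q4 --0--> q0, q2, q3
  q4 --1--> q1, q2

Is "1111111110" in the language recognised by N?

rejected

Start: {q0}
read 1: {q1}
read 1: {q0}
read 1: {q1}
read 1: {q0}
read 1: {q1}
read 1: {q0}
read 1: {q1}
read 1: {q0}
read 1: {q1}
read 0: {q2}
Reachable ∩ accepting = {} — empty.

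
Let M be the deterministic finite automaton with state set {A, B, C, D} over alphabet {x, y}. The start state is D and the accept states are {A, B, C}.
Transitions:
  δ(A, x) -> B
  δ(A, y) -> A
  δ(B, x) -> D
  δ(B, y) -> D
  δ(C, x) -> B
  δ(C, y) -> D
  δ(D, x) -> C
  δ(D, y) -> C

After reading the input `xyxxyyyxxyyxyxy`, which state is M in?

D

D --x--> C
C --y--> D
D --x--> C
C --x--> B
B --y--> D
D --y--> C
C --y--> D
D --x--> C
C --x--> B
B --y--> D
D --y--> C
C --x--> B
B --y--> D
D --x--> C
C --y--> D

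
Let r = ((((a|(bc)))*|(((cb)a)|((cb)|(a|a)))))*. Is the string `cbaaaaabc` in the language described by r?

Split into 7 pieces cb · a · a · a · a · a · bc; each matches (((a|(bc)))*|(((cb)a)|((cb)|(a|a)))).

yes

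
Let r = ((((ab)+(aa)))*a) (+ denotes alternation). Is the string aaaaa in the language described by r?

Split as aaaa·a: (((ab)+(aa)))* matches aaaa and a matches a.

yes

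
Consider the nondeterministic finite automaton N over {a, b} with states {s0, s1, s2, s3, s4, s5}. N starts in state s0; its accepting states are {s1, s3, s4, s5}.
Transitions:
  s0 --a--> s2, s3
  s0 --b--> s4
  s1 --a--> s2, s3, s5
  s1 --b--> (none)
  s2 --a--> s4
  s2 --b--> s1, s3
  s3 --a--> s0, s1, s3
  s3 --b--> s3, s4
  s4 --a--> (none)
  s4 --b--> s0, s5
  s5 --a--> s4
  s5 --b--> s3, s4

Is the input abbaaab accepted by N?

accepted

Start: {s0}
read a: {s2, s3}
read b: {s1, s3, s4}
read b: {s0, s3, s4, s5}
read a: {s0, s1, s2, s3, s4}
read a: {s0, s1, s2, s3, s4, s5}
read a: {s0, s1, s2, s3, s4, s5}
read b: {s0, s1, s3, s4, s5}
Reachable ∩ accepting = {s1, s3, s4, s5} — nonempty.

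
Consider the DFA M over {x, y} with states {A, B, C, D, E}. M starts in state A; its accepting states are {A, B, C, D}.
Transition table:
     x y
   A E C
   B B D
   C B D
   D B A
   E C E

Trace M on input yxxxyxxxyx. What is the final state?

B

A --y--> C
C --x--> B
B --x--> B
B --x--> B
B --y--> D
D --x--> B
B --x--> B
B --x--> B
B --y--> D
D --x--> B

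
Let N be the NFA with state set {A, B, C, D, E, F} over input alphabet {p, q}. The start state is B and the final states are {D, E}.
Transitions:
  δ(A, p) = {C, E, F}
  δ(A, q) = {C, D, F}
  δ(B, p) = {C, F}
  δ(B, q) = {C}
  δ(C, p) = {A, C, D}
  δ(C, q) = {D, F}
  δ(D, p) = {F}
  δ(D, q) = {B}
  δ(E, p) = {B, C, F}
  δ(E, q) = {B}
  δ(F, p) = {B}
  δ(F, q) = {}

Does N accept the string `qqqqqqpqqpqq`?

Start: {B}
read q: {C}
read q: {D, F}
read q: {B}
read q: {C}
read q: {D, F}
read q: {B}
read p: {C, F}
read q: {D, F}
read q: {B}
read p: {C, F}
read q: {D, F}
read q: {B}
Reachable ∩ accepting = {} — empty.

rejected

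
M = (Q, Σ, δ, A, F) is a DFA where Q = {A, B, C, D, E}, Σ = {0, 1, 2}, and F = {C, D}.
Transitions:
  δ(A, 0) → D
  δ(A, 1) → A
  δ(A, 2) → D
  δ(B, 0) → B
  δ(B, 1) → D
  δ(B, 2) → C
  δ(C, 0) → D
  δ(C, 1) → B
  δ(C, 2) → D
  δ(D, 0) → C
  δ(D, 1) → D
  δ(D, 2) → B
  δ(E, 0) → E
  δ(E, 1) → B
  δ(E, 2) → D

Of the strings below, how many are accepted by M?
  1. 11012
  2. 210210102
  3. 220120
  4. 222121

1

11012: rejected
210210102: accepted
220120: rejected
222121: rejected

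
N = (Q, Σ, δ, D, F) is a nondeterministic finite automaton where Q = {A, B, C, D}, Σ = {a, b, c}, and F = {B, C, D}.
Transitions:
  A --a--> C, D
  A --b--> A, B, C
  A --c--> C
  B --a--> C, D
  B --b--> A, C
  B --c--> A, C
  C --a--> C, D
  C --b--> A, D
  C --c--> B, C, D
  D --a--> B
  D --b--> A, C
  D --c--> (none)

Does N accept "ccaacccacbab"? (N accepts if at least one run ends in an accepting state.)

rejected

Start: {D}
read c: {}
The reachable set is empty and stays empty for the remaining 11 symbols.
Reachable ∩ accepting = {} — empty.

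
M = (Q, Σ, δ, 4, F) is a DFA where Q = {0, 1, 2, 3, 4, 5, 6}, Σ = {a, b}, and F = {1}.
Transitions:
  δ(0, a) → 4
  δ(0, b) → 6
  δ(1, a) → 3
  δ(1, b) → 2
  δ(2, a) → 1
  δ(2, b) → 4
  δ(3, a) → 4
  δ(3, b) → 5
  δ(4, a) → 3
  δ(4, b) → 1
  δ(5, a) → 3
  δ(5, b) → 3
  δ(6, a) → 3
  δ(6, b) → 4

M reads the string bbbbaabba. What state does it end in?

4 --b--> 1
1 --b--> 2
2 --b--> 4
4 --b--> 1
1 --a--> 3
3 --a--> 4
4 --b--> 1
1 --b--> 2
2 --a--> 1

1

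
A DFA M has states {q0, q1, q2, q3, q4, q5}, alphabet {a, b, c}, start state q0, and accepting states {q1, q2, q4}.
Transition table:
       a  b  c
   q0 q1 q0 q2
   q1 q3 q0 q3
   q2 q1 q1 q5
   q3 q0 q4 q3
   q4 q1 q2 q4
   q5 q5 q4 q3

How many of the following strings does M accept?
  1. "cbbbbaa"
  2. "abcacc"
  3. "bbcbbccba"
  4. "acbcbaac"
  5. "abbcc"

1

"cbbbbaa": rejected
"abcacc": rejected
"bbcbbccba": accepted
"acbcbaac": rejected
"abbcc": rejected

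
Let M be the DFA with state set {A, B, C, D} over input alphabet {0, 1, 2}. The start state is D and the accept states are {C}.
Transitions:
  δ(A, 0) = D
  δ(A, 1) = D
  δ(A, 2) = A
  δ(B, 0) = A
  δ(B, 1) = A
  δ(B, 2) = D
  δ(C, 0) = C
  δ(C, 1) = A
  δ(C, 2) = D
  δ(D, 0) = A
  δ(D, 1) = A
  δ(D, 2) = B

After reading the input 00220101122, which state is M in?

D --0--> A
A --0--> D
D --2--> B
B --2--> D
D --0--> A
A --1--> D
D --0--> A
A --1--> D
D --1--> A
A --2--> A
A --2--> A

A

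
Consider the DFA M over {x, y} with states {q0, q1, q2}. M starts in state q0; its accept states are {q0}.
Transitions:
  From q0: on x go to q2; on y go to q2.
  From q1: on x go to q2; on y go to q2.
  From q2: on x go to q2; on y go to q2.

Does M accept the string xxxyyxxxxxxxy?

q0 --x--> q2
q2 --x--> q2
q2 --x--> q2
q2 --y--> q2
q2 --y--> q2
q2 --x--> q2
q2 --x--> q2
q2 --x--> q2
q2 --x--> q2
q2 --x--> q2
q2 --x--> q2
q2 --x--> q2
q2 --y--> q2
End in state q2, which is not an accepting state.

rejected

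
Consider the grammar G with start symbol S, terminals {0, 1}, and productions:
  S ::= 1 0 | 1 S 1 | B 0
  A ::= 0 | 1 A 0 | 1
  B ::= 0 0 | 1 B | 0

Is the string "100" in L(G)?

yes

S ⇒ B0 ⇒ 1B0 ⇒ 100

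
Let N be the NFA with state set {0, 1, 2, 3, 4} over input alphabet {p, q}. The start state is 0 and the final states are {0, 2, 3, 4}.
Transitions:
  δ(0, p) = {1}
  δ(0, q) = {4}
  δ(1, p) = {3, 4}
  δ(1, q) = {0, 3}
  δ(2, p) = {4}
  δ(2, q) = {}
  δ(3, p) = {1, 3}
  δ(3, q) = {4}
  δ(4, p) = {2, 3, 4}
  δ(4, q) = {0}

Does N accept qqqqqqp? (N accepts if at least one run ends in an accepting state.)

Start: {0}
read q: {4}
read q: {0}
read q: {4}
read q: {0}
read q: {4}
read q: {0}
read p: {1}
Reachable ∩ accepting = {} — empty.

rejected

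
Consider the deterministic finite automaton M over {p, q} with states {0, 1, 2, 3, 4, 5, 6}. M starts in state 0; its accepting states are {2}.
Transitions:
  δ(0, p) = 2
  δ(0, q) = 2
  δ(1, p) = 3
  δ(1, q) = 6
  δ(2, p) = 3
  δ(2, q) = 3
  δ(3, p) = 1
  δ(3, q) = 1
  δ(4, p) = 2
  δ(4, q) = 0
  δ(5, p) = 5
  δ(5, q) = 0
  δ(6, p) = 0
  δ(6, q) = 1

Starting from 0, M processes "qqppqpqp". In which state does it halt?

0 --q--> 2
2 --q--> 3
3 --p--> 1
1 --p--> 3
3 --q--> 1
1 --p--> 3
3 --q--> 1
1 --p--> 3

3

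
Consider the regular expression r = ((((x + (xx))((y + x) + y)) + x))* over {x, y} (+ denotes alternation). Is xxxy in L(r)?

Split into 3 pieces x · x · xy; each matches (((x+(xx))((y+x)+y))+x).

yes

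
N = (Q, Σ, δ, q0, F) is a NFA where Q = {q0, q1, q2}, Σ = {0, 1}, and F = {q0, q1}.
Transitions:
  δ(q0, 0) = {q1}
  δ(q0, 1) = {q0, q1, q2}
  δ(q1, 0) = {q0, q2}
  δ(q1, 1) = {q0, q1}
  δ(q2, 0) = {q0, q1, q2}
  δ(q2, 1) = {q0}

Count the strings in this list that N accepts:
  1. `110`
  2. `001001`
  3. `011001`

`110`: accepted
`001001`: accepted
`011001`: accepted

3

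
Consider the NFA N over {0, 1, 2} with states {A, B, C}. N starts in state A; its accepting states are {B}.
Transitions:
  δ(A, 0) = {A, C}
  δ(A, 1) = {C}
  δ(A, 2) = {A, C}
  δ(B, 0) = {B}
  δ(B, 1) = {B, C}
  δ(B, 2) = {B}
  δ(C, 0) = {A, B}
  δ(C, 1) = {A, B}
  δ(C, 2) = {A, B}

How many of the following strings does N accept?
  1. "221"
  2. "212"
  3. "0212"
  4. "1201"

4

"221": accepted
"212": accepted
"0212": accepted
"1201": accepted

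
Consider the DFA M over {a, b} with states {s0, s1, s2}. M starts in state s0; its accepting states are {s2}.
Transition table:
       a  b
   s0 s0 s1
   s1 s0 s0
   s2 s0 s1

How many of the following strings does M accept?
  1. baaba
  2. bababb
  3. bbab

baaba: rejected
bababb: rejected
bbab: rejected

0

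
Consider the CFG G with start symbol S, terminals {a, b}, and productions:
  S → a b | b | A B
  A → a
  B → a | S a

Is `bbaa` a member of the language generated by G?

no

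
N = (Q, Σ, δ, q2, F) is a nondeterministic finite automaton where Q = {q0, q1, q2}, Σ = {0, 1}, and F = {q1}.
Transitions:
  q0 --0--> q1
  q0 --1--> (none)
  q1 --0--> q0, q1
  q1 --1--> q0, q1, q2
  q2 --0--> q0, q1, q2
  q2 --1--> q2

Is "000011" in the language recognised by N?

accepted

Start: {q2}
read 0: {q0, q1, q2}
read 0: {q0, q1, q2}
read 0: {q0, q1, q2}
read 0: {q0, q1, q2}
read 1: {q0, q1, q2}
read 1: {q0, q1, q2}
Reachable ∩ accepting = {q1} — nonempty.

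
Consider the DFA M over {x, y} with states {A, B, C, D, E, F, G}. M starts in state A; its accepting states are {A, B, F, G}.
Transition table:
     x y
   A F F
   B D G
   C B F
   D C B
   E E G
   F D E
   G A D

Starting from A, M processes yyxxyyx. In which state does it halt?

C

A --y--> F
F --y--> E
E --x--> E
E --x--> E
E --y--> G
G --y--> D
D --x--> C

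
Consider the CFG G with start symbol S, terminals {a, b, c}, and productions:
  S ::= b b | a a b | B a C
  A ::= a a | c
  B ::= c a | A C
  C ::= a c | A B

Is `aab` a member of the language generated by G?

S ⇒ aab

yes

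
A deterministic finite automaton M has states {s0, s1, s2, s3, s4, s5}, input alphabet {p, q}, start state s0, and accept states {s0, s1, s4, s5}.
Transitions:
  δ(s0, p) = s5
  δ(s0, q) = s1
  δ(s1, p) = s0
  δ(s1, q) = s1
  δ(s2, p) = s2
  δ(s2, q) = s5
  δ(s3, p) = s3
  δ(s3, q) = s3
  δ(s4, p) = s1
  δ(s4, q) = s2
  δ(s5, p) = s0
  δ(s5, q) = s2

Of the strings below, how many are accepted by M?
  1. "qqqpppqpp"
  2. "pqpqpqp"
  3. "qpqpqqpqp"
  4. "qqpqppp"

"qqqpppqpp": accepted
"pqpqpqp": accepted
"qpqpqqpqp": accepted
"qqpqppp": accepted

4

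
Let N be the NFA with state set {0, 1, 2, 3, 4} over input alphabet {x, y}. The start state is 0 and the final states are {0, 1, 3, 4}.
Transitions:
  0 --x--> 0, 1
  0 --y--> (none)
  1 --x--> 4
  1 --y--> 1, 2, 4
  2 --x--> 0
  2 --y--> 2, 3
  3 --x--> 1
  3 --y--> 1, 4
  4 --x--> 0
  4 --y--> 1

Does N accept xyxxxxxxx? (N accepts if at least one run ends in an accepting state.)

accepted

Start: {0}
read x: {0, 1}
read y: {1, 2, 4}
read x: {0, 4}
read x: {0, 1}
read x: {0, 1, 4}
read x: {0, 1, 4}
read x: {0, 1, 4}
read x: {0, 1, 4}
read x: {0, 1, 4}
Reachable ∩ accepting = {0, 1, 4} — nonempty.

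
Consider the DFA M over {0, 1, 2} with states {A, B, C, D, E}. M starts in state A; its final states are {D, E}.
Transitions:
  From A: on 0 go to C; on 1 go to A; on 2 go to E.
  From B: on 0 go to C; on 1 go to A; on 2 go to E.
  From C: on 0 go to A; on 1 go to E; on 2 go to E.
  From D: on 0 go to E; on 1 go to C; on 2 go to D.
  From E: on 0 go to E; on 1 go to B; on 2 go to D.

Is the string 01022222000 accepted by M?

A --0--> C
C --1--> E
E --0--> E
E --2--> D
D --2--> D
D --2--> D
D --2--> D
D --2--> D
D --0--> E
E --0--> E
E --0--> E
End in state E, which is an accepting state.

accepted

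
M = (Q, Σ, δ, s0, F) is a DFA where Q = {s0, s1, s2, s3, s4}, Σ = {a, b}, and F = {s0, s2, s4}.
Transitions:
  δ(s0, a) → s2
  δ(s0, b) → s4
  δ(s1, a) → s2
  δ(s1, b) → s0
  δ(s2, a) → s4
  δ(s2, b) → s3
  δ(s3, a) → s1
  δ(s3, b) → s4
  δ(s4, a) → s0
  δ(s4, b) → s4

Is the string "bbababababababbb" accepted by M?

accepted

s0 --b--> s4
s4 --b--> s4
s4 --a--> s0
s0 --b--> s4
s4 --a--> s0
s0 --b--> s4
s4 --a--> s0
s0 --b--> s4
s4 --a--> s0
s0 --b--> s4
s4 --a--> s0
s0 --b--> s4
s4 --a--> s0
s0 --b--> s4
s4 --b--> s4
s4 --b--> s4
End in state s4, which is an accepting state.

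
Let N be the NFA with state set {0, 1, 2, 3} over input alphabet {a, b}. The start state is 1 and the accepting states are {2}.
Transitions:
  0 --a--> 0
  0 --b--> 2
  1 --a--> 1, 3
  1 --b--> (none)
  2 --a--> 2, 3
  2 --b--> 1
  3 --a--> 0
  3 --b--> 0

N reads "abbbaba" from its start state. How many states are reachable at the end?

Start: {1}
read a: {1, 3}
read b: {0}
read b: {2}
read b: {1}
read a: {1, 3}
read b: {0}
read a: {0}
Final reachable set {0} has 1 state.

1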